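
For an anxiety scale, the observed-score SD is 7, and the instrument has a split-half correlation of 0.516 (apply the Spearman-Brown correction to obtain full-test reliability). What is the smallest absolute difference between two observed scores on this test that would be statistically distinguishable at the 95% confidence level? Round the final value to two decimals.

10.96

r_full = 2·0.516 / (1 + 0.516) ≈ 0.681
SEM = 7.000 · √(1 − 0.681) = 7.000 · √0.319 ≈ 7.000 · 0.565 ≈ 3.955
SE_diff = SEM · √2 ≈ 3.955 · 1.414 ≈ 5.594
Minimum reliable difference = 1.96 · SE_diff ≈ 1.96 · 5.594 ≈ 10.963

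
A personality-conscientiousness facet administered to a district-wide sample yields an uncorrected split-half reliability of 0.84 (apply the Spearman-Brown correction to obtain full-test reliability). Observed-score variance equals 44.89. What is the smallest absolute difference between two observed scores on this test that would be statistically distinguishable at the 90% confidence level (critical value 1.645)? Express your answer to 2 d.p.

SD = √44.89 = 6.7000
Full-length reliability (Spearman-Brown) = 2(0.84)/(1+0.84) ≃ 0.9130
SEM = 6.7000 × √(1 − 0.9130) = 6.7000 × √0.0870 ≃ 6.7000 × 0.2949 ≃ 1.9757
Standard error of the difference = 1.9757·√2 ≃ 2.7941
Smallest detectable difference = 1.645×2.7941 ≃ 4.5963

4.60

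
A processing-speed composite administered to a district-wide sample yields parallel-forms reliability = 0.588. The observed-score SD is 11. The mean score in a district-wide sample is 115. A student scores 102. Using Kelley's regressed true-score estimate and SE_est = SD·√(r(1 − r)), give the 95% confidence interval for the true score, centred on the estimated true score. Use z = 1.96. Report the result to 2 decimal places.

Estimated true score = 0.588·102 + (1 − 0.588)·115 ≃ 107.356
SE_est = 11.000·√(0.588·0.412) ≃ 5.414
CI = 107.356 ± 1.96 · 5.414 → [96.744, 117.968]

[96.74, 117.97]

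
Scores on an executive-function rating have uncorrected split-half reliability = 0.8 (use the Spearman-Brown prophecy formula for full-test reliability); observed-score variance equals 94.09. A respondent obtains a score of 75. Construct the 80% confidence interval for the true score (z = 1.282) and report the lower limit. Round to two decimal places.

SD = √94.09 = 9.70000
Spearman-Brown: r = 2(0.8) / (1 + 0.8) = 1.60000 / 1.80000 ≈ 0.88889
SEM = 9.70000×√(1 − 0.88889) ≈ 3.23333
Half-width = 1.282×3.23333 ≈ 4.14513
Lower limit = 75 − 4.14513 ≈ 70.85487

70.85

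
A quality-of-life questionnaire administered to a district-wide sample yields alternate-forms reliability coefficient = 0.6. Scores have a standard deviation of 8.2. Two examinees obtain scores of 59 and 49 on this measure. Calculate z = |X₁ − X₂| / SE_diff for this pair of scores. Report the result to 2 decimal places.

1.36

SEM = 8.200 · √(1 − 0.600) = 8.200 · √0.400 ≈ 8.200 · 0.632 ≈ 5.186
SE_diff = √2 · SEM ≈ 7.334
z = 10 / 7.334 ≈ 1.363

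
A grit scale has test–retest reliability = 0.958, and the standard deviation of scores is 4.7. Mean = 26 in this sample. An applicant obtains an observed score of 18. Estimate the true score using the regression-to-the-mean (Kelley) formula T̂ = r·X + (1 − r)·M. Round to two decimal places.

18.34

T̂ = 0.95800(18) + 0.04200(26) ≃ 18.33600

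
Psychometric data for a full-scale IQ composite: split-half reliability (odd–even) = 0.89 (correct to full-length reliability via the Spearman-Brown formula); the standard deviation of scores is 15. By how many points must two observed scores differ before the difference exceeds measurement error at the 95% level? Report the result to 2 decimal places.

r_full = 2·0.89 / (1 + 0.89) ≃ 0.942
SEM = 15.000 * √(1 − 0.942) = 15.000 * √0.058 ≃ 15.000 * 0.241 ≃ 3.619
SE_diff = SEM * √2 ≃ 3.619 * 1.414 ≃ 5.118
Minimum reliable difference = 1.96 * SE_diff ≃ 1.96 * 5.118 ≃ 10.031

10.03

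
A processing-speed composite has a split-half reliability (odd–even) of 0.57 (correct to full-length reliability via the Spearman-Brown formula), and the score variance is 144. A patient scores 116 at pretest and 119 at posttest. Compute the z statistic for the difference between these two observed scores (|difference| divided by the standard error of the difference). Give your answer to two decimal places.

0.34

σ = 144^(1/2) = 12.000
r_full = 2·0.57 / (1 + 0.57) ≈ 0.726
SEM = 12.000 · √(1 − 0.726) = 12.000 · √0.274 ≈ 12.000 · 0.523 ≈ 6.280
SE_diff = SEM · √2 ≈ 6.280 · 1.414 ≈ 8.881
z = 3 / 8.881 ≈ 0.338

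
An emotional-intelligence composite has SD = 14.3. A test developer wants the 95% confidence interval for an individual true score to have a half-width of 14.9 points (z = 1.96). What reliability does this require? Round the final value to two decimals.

0.72

SEM needed = half-width / z = 14.9/1.96 ≈ 7.602
r = 1 − (SEM / SD)² = 1 − (7.602 / 14.3)² ≈ 1 − 0.283 ≈ 0.717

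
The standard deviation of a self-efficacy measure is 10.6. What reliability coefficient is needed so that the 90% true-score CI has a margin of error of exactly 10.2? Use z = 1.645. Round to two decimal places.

Required SEM = 10.2 / 1.645 ≈ 6.201
Required reliability = 1 − (SEM/SD)² = 1 − 0.342 ≈ 0.658

0.66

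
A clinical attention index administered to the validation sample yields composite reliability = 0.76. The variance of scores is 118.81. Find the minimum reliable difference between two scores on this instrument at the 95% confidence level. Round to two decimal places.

14.80

σ = 118.81^(1/2) = 10.9000
SEM = 10.9000*√(1 − 0.7600) ≈ 5.3399
SE_diff = √2 * SEM ≈ 7.5517
Minimum reliable difference = 1.96 * SE_diff ≈ 1.96 * 7.5517 ≈ 14.8014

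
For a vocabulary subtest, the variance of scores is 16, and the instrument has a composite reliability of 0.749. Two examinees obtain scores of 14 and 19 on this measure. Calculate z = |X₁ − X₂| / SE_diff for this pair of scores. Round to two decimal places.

SD = √16 = 4.000
SEM = 4.000×√(1 − 0.749) ≈ 2.004
SE_diff = √2 × SEM ≈ 2.834
z = 5 / 2.834 ≈ 1.764

1.76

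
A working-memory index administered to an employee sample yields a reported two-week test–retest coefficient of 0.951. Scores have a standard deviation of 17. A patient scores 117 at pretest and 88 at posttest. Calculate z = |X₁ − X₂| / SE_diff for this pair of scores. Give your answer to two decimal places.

SEM = 17.0000·√(1 − 0.9510) ≈ 3.7631
SE_diff = √2 · SEM ≈ 5.3218
z = |117 − 88| / 5.3218 = 29 / 5.3218 ≈ 5.4492

5.45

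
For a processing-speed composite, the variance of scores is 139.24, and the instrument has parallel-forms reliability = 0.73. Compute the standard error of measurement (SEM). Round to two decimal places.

σ = 139.24^(1/2) = 11.80000
The standard error of measurement is 11.80000×√(1 − 0.73000) ≃ 11.80000×0.51962 ≃ 6.13146.

6.13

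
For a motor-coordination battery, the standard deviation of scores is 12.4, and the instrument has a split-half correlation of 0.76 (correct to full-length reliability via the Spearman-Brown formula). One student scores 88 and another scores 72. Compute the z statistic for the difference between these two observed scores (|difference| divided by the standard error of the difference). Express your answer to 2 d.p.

2.47

Spearman-Brown: r = 2(0.76) / (1 + 0.76) = 1.52000 / 1.76000 ≈ 0.86364
SEM = 12.40000·√(1 − 0.86364) ≈ 4.57900
Standard error of the difference = 4.57900·√2 ≈ 6.47569
z = |88 − 72| / 6.47569 = 16 / 6.47569 ≈ 2.47078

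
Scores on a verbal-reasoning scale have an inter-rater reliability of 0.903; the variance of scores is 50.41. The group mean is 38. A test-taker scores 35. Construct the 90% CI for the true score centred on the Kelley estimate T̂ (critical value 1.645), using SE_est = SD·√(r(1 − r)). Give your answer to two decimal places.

σ = 50.41^(1/2) = 7.10000
T̂ = 0.90300(35) + 0.09700(38) ≃ 35.29100
SE_est = SD · √(r(1 − r)) = 7.10000 · √0.08759 ≃ 7.10000 · 0.29596 ≃ 2.10130
90% CI: 35.29100 ± 3.45664 ≃ (31.83436, 38.74764)

[31.83, 38.75]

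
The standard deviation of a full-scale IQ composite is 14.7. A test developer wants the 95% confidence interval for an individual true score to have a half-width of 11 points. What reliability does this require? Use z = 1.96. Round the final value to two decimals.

0.85

Required SEM = 11 / 1.96 ≈ 5.61224
r = 1 − (SEM / SD)² = 1 − (5.61224 / 14.7)² ≈ 1 − 0.14576 ≈ 0.85424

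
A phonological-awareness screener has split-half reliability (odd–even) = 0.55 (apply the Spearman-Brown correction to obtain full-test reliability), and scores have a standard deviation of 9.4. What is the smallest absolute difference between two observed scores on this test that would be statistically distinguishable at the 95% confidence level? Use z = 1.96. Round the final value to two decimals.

Spearman-Brown: r = 2(0.55) / (1 + 0.55) = 1.1000 / 1.5500 ≈ 0.7097
SEM = 9.4000 × √(1 − 0.7097) = 9.4000 × √0.2903 ≈ 9.4000 × 0.5388 ≈ 5.0649
Standard error of the difference = 5.0649·√2 ≈ 7.1628
Minimum reliable difference = 1.96 × SE_diff ≈ 1.96 × 7.1628 ≈ 14.0391

14.04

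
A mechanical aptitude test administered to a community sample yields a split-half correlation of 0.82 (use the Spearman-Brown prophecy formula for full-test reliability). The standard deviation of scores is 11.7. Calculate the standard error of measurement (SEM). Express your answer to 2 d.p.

3.68

Spearman-Brown: r = 2(0.82) / (1 + 0.82) = 1.640 / 1.820 ≃ 0.901
SEM = 11.700·√(1 − 0.901) ≃ 3.679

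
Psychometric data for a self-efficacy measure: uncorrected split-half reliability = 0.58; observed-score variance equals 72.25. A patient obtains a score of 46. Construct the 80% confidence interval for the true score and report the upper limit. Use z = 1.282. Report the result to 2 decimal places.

51.62

σ = 72.25^(1/2) = 8.5000
Spearman-Brown: r = 2(0.58) / (1 + 0.58) = 1.1600 / 1.5800 ≈ 0.7342
The standard error of measurement is 8.5000*√(1 − 0.7342) ≈ 8.5000*0.5156 ≈ 4.3824.
Half-width = 1.282*4.3824 ≈ 5.6183
Upper bound: 46 + 5.6183 = 51.6183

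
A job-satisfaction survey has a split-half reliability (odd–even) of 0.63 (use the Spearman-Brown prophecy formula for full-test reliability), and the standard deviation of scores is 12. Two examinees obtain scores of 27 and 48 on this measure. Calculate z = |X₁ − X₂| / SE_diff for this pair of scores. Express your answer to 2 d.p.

2.60

Full-length reliability (Spearman-Brown) = 2(0.63)/(1+0.63) ≈ 0.7730
The standard error of measurement is 12.0000*√(1 − 0.7730) ≈ 12.0000*0.4764 ≈ 5.7173.
SE_diff = SEM * √2 ≈ 5.7173 * 1.4142 ≈ 8.0854
z = 21 / 8.0854 ≈ 2.5973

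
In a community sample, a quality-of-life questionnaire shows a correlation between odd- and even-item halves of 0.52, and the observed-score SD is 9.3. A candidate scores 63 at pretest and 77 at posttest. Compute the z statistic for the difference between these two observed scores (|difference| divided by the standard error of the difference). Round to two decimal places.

Full-length reliability (Spearman-Brown) = 2(0.52)/(1+0.52) ≈ 0.684
SEM = 9.300 · √(1 − 0.684) = 9.300 · √0.316 ≈ 9.300 · 0.562 ≈ 5.226
SE_diff = √2 · SEM ≈ 7.391
z = 14 / 7.391 ≈ 1.894

1.89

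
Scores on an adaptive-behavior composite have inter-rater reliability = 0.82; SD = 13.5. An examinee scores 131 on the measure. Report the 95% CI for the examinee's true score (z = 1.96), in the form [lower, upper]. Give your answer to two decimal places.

[119.77, 142.23]

SEM = 13.500×√(1 − 0.820) ≈ 5.728
1.96 × SEM ≈ 11.226
CI = 131 ± 11.226 → [119.774, 142.226]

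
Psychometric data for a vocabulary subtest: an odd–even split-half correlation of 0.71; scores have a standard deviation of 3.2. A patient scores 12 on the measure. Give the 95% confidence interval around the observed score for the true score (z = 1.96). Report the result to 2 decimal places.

[9.42, 14.58]

r_full = 2·0.71 / (1 + 0.71) ≈ 0.830
SEM = 3.200 * √(1 − 0.830) = 3.200 * √0.170 ≈ 3.200 * 0.412 ≈ 1.318
Margin = 1.96 * 1.318 ≈ 2.583
Interval: (9.417, 14.583)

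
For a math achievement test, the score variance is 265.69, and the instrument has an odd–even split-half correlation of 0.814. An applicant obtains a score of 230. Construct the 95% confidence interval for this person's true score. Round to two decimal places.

[219.77, 240.23]

σ = 265.69^(1/2) = 16.30000
Full-length reliability (Spearman-Brown) = 2(0.814)/(1+0.814) ≈ 0.89746
SEM = 16.30000 × √(1 − 0.89746) = 16.30000 × √0.10254 ≈ 16.30000 × 0.32021 ≈ 5.21946
Margin = 1.96 × 5.21946 ≈ 10.23014
CI = 230 ± 10.23014 → [219.76986, 240.23014]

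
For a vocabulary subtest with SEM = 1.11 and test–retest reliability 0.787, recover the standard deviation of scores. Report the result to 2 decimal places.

σ = SEM·(1 − r)^(−1/2) ≈ 1.11×2.1668 ≈ 2.4051

2.41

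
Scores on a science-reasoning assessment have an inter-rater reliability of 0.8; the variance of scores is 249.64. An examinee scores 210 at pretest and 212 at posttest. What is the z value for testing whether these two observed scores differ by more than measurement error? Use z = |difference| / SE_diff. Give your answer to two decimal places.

0.20

σ = 249.64^(1/2) = 15.8000
SEM = 15.8000 × √(1 − 0.8000) = 15.8000 × √0.2000 ≈ 15.8000 × 0.4472 ≈ 7.0660
SE_diff = √2 × SEM ≈ 9.9928
z = |210 − 212| / 9.9928 = 2 / 9.9928 ≈ 0.2001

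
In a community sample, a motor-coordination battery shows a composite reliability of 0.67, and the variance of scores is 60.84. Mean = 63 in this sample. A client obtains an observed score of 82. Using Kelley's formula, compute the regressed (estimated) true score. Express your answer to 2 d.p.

75.73

T̂ = r·X + (1 − r)·M = 0.670×82 + 0.330×63 = 54.940 + 20.790 ≃ 75.730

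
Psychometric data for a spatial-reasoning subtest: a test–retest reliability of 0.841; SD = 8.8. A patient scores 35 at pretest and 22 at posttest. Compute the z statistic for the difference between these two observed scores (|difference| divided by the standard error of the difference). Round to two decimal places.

SEM = 8.800·√(1 − 0.841) ≃ 3.509
SE_diff = SEM · √2 ≃ 3.509 · 1.414 ≃ 4.962
z = |35 − 22| / 4.962 = 13 / 4.962 ≃ 2.620

2.62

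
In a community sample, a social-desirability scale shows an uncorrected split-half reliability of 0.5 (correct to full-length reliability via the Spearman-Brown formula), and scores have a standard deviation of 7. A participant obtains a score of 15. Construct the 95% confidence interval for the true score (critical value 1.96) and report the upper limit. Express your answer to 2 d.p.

22.92

Spearman-Brown: r = 2(0.5) / (1 + 0.5) = 1.0000 / 1.5000 ≃ 0.6667
SEM = 7.0000 × √(1 − 0.6667) = 7.0000 × √0.3333 ≃ 7.0000 × 0.5774 ≃ 4.0415
Margin = 1.96 × 4.0415 ≃ 7.9212
Upper limit = 15 + 7.9212 ≃ 22.9212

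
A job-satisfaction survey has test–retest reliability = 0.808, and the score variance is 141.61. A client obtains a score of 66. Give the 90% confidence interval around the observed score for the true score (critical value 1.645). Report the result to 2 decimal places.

SD = √141.61 = 11.900
SEM = 11.900×√(1 − 0.808) ≈ 5.214
Half-width = 1.645×5.214 ≈ 8.578
CI = 66 ± 8.578 → [57.422, 74.578]

[57.42, 74.58]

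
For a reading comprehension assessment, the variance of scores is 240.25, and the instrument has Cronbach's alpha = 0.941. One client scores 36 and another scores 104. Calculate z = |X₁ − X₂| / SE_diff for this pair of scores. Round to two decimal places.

12.77

SD = √240.25 ≈ 15.500
SEM = 15.500 · √(1 − 0.941) = 15.500 · √0.059 ≈ 15.500 · 0.243 ≈ 3.765
SE_diff = √2 · SEM ≈ 5.324
z = |36 − 104| / 5.324 = 68 / 5.324 ≈ 12.771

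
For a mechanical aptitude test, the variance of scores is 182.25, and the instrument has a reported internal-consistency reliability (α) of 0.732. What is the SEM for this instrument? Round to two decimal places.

SD = √182.25 ≈ 13.50000
SEM = 13.50000 * √(1 − 0.73200) = 13.50000 * √0.26800 ≈ 13.50000 * 0.51769 ≈ 6.98878

6.99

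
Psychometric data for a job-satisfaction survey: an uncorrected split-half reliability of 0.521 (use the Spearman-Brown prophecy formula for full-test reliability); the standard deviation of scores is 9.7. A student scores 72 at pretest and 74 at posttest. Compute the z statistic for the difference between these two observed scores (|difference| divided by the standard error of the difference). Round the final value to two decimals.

r_full = 2·0.521 / (1 + 0.521) ≈ 0.6851
SEM = 9.7000 * √(1 − 0.6851) = 9.7000 * √0.3149 ≈ 9.7000 * 0.5612 ≈ 5.4435
Standard error of the difference = 5.4435·√2 ≈ 7.6982
z = 2 / 7.6982 ≈ 0.2598

0.26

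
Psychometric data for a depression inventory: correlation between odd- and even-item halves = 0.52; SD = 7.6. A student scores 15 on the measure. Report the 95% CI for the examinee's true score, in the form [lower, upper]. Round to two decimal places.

r_full = 2·0.52 / (1 + 0.52) ≈ 0.68421
SEM = 7.60000 × √(1 − 0.68421) = 7.60000 × √0.31579 ≈ 7.60000 × 0.56195 ≈ 4.27083
Margin = 1.96 × 4.27083 ≈ 8.37083
95% CI: 15 ± 8.37083 = [6.62917, 23.37083]

[6.63, 23.37]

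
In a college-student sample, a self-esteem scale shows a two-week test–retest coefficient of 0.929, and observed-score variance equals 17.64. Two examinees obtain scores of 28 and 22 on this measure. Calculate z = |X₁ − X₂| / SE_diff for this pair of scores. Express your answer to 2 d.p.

σ = 17.64^(1/2) = 4.2000
SEM = 4.2000×√(1 − 0.9290) ≃ 1.1191
Standard error of the difference = 1.1191·√2 ≃ 1.5827
z = 6 / 1.5827 ≃ 3.7910

3.79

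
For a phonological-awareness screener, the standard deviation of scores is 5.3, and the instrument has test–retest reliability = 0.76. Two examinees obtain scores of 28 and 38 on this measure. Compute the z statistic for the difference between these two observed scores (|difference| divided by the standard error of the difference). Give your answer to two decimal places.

SEM = 5.3000·√(1 − 0.7600) ≈ 2.5965
SE_diff = √2 · SEM ≈ 3.6719
z = |28 − 38| / 3.6719 = 10 / 3.6719 ≈ 2.7234

2.72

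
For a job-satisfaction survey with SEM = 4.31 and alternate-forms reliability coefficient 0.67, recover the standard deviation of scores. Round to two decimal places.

σ = SEM·(1 − r)^(−1/2) ≈ 4.31*1.7408 ≈ 7.5027

7.50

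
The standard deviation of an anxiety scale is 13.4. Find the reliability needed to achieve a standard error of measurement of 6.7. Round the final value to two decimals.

0.75

Required reliability = 1 − (SEM/SD)² = 1 − 0.250 ≃ 0.750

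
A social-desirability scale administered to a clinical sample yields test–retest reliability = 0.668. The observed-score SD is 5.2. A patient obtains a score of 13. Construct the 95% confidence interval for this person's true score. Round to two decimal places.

SEM = 5.2000 * √(1 − 0.6680) = 5.2000 * √0.3320 ≈ 5.2000 * 0.5762 ≈ 2.9962
1.96 * SEM ≈ 5.8726
CI = 13 ± 5.8726 → [7.1274, 18.8726]

[7.13, 18.87]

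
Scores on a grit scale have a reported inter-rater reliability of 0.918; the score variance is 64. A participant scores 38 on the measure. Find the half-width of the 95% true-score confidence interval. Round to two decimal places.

SD = √64 = 8.000
SEM = 8.000 × √(1 − 0.918) = 8.000 × √0.082 ≃ 8.000 × 0.286 ≃ 2.291
Margin = 1.96 × 2.291 ≃ 4.490

4.49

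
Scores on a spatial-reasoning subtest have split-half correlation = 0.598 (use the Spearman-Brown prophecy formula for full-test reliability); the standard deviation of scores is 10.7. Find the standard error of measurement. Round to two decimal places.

5.37

Full-length reliability (Spearman-Brown) = 2(0.598)/(1+0.598) ≈ 0.7484
SEM = 10.7000×√(1 − 0.7484) ≈ 5.3667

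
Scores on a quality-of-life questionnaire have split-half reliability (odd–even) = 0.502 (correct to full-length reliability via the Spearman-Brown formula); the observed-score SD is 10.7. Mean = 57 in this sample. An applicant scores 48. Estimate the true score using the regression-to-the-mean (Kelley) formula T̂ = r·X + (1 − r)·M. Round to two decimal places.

Full-length reliability (Spearman-Brown) = 2(0.502)/(1+0.502) ≃ 0.668
T̂ = r·X + (1 − r)·M = 0.668·48 + 0.332·57 ≃ 32.085 + 18.899 ≃ 50.984

50.98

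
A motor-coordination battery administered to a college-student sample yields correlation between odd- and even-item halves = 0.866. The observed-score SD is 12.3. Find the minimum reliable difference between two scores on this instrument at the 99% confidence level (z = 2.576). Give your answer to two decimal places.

Full-length reliability (Spearman-Brown) = 2(0.866)/(1+0.866) ≈ 0.928
SEM = 12.300*√(1 − 0.928) ≈ 3.296
Standard error of the difference = 3.296·√2 ≈ 4.661
Minimum reliable difference = 2.576 * SE_diff ≈ 2.576 * 4.661 ≈ 12.008

12.01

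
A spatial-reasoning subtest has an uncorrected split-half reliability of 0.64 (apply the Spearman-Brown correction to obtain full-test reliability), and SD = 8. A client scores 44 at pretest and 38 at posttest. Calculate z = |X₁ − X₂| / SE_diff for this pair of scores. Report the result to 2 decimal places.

Full-length reliability (Spearman-Brown) = 2(0.64)/(1+0.64) ≈ 0.78049
SEM = 8.00000 * √(1 − 0.78049) = 8.00000 * √0.21951 ≈ 8.00000 * 0.46852 ≈ 3.74817
SE_diff = √2 * SEM ≈ 5.30071
z = 6 / 5.30071 ≈ 1.13192

1.13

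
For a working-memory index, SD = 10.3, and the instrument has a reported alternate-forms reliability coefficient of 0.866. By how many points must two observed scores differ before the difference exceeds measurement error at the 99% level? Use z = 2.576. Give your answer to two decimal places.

SEM = 10.30000*√(1 − 0.86600) ≈ 3.77042
SE_diff = SEM * √2 ≈ 3.77042 * 1.41421 ≈ 5.33218
Minimum reliable difference = 2.576 * SE_diff ≈ 2.576 * 5.33218 ≈ 13.73569

13.74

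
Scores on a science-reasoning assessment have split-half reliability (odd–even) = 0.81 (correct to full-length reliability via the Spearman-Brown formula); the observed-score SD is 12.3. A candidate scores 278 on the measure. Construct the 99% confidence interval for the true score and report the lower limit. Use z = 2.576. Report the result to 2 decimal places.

Full-length reliability (Spearman-Brown) = 2(0.81)/(1+0.81) ≈ 0.8950
SEM = 12.3000×√(1 − 0.8950) ≈ 3.9851
2.576 × SEM ≈ 10.2657
Lower bound: 278 − 10.2657 = 267.7343

267.73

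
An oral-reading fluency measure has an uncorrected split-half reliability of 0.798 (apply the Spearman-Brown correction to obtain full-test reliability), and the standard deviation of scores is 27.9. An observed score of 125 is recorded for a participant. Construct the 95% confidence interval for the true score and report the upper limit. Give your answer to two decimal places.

143.33

Full-length reliability (Spearman-Brown) = 2(0.798)/(1+0.798) ≈ 0.8877
SEM = 27.9000·√(1 − 0.8877) ≈ 9.3516
1.96 · SEM ≈ 18.3291
Upper limit = 125 + 18.3291 ≈ 143.3291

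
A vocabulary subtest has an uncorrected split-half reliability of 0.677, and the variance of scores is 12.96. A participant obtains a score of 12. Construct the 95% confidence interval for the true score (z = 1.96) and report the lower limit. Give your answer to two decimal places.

8.90

SD = √12.96 = 3.6000
Spearman-Brown: r = 2(0.677) / (1 + 0.677) = 1.3540 / 1.6770 ≈ 0.8074
SEM = 3.6000·√(1 − 0.8074) ≈ 1.5799
Half-width = 1.96·1.5799 ≈ 3.0967
Lower limit = 12 − 3.0967 ≈ 8.9033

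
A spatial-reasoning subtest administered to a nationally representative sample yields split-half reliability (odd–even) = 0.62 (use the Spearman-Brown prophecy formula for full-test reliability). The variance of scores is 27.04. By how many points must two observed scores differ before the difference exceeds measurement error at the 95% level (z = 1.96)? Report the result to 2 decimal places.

6.98

SD = √27.04 ≈ 5.2000
Spearman-Brown: r = 2(0.62) / (1 + 0.62) = 1.2400 / 1.6200 ≈ 0.7654
SEM = 5.2000×√(1 − 0.7654) ≈ 2.5185
SE_diff = √2 × SEM ≈ 3.5617
Minimum reliable difference = 1.96 × SE_diff ≈ 1.96 × 3.5617 ≈ 6.9809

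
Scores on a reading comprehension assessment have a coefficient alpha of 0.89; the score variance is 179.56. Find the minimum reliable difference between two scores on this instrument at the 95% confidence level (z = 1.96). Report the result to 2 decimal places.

12.32

SD = √179.56 ≃ 13.400
The standard error of measurement is 13.400×√(1 − 0.890) ≃ 13.400×0.332 ≃ 4.444.
SE_diff = SEM × √2 ≃ 4.444 × 1.414 ≃ 6.285
Smallest detectable difference = 1.96×6.285 ≃ 12.319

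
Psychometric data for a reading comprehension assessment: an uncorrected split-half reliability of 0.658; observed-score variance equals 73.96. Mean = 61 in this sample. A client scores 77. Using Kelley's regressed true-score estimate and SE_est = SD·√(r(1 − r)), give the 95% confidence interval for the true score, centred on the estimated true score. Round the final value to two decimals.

σ = 73.96^(1/2) = 8.60000
Full-length reliability (Spearman-Brown) = 2(0.658)/(1+0.658) ≈ 0.79373
T̂ = r·X + (1 − r)·M = 0.79373*77 + 0.20627*61 ≈ 61.11701 + 12.58263 ≈ 73.69964
SE_est = SD * √(r(1 − r)) = 8.60000 * √0.16372 ≈ 8.60000 * 0.40463 ≈ 3.47981
CI = 73.69964 ± 1.96 * 3.47981 → [66.87922, 80.52006]

[66.88, 80.52]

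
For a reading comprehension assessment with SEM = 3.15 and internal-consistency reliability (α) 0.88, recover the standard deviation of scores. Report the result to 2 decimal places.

9.09

σ = SEM·(1 − r)^(−1/2) ≈ 3.15×2.887 ≈ 9.093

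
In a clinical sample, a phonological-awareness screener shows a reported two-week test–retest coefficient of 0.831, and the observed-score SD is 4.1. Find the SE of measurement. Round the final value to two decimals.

1.69

SEM = 4.1000 * √(1 − 0.8310) = 4.1000 * √0.1690 ≈ 4.1000 * 0.4111 ≈ 1.6855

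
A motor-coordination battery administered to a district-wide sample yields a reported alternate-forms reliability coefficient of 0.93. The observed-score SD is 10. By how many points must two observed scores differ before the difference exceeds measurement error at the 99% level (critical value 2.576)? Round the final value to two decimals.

SEM = 10.00000*√(1 − 0.93000) ≃ 2.64575
Standard error of the difference = 2.64575·√2 ≃ 3.74166
Minimum reliable difference = 2.576 * SE_diff ≃ 2.576 * 3.74166 ≃ 9.63851

9.64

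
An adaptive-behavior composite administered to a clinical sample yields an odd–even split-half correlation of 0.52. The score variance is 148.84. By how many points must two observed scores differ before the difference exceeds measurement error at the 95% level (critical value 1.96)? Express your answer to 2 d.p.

SD = √148.84 ≈ 12.200
Full-length reliability (Spearman-Brown) = 2(0.52)/(1+0.52) ≈ 0.684
The standard error of measurement is 12.200·√(1 − 0.684) ≈ 12.200·0.562 ≈ 6.856.
Standard error of the difference = 6.856·√2 ≈ 9.696
Smallest detectable difference = 1.96·9.696 ≈ 19.003

19.00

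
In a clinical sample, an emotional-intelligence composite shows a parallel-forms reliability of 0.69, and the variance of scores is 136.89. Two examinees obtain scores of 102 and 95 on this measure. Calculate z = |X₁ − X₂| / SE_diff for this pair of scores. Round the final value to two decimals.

SD = √136.89 ≃ 11.70000
SEM = 11.70000·√(1 − 0.69000) ≃ 6.51428
Standard error of the difference = 6.51428·√2 ≃ 9.21259
z = 7 / 9.21259 ≃ 0.75983

0.76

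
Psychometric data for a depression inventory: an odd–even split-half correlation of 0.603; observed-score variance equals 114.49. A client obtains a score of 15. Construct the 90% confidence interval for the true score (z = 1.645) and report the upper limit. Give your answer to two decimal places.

σ = 114.49^(1/2) = 10.7000
r_full = 2·0.603 / (1 + 0.603) ≈ 0.7523
SEM = 10.7000 × √(1 − 0.7523) = 10.7000 × √0.2477 ≈ 10.7000 × 0.4977 ≈ 5.3249
1.645 × SEM ≈ 8.7595
Upper bound: 15 + 8.7595 = 23.7595

23.76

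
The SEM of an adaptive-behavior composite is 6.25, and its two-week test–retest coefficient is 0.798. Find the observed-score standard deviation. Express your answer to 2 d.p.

SD = 6.25 / √(1 − 0.798) ≈ 13.906

13.91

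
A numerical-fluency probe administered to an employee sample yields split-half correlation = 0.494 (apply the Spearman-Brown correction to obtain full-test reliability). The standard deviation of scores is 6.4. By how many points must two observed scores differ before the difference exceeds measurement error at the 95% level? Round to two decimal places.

r_full = 2·0.494 / (1 + 0.494) ≃ 0.6613
SEM = 6.4000 · √(1 − 0.6613) = 6.4000 · √0.3387 ≃ 6.4000 · 0.5820 ≃ 3.7246
Standard error of the difference = 3.7246·√2 ≃ 5.2674
Smallest detectable difference = 1.96·5.2674 ≃ 10.3241

10.32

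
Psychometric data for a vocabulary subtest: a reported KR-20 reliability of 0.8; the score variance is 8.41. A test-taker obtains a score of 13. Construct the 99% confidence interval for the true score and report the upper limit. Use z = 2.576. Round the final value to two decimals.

SD = √8.41 = 2.9000
SEM = 2.9000 * √(1 − 0.8000) = 2.9000 * √0.2000 ≃ 2.9000 * 0.4472 ≃ 1.2969
Margin = 2.576 * 1.2969 ≃ 3.3409
Upper limit = 13 + 3.3409 ≃ 16.3409

16.34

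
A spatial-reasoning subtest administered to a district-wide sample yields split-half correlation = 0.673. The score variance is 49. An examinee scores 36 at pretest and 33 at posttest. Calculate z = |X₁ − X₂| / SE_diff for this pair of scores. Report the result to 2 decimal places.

0.69

SD = √49 = 7.000
Spearman-Brown: r = 2(0.673) / (1 + 0.673) = 1.346 / 1.673 ≈ 0.805
The standard error of measurement is 7.000*√(1 − 0.805) ≈ 7.000*0.442 ≈ 3.095.
Standard error of the difference = 3.095·√2 ≈ 4.377
z = 3 / 4.377 ≈ 0.685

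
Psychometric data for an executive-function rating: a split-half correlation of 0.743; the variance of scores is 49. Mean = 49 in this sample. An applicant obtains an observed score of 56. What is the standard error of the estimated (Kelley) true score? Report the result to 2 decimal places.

SD = √49 ≈ 7.000
Spearman-Brown: r = 2(0.743) / (1 + 0.743) = 1.486 / 1.743 ≈ 0.853
SE_est = SD · √(r(1 − r)) = 7.000 · √0.126 ≈ 7.000 · 0.355 ≈ 2.482

2.48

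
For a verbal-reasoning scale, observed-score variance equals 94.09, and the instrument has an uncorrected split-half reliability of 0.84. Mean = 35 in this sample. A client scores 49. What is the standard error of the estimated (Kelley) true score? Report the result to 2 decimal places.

2.73

SD = √94.09 = 9.7000
Spearman-Brown: r = 2(0.84) / (1 + 0.84) = 1.6800 / 1.8400 ≈ 0.9130
SE_est = SD * √(r(1 − r)) = 9.7000 * √0.0794 ≈ 9.7000 * 0.2818 ≈ 2.7332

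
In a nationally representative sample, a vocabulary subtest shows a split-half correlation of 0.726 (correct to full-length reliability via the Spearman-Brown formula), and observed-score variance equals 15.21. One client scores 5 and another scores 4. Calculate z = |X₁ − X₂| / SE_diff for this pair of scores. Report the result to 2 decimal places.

0.46

σ = 15.21^(1/2) = 3.900
Full-length reliability (Spearman-Brown) = 2(0.726)/(1+0.726) ≈ 0.841
SEM = 3.900*√(1 − 0.841) ≈ 1.554
Standard error of the difference = 1.554·√2 ≈ 2.198
z = |5 − 4| / 2.198 = 1 / 2.198 ≈ 0.455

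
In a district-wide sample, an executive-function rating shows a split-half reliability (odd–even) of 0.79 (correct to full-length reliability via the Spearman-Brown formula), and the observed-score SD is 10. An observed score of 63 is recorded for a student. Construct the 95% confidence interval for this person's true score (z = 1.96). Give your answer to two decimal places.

[56.29, 69.71]

Spearman-Brown: r = 2(0.79) / (1 + 0.79) = 1.5800 / 1.7900 ≈ 0.8827
The standard error of measurement is 10.0000×√(1 − 0.8827) ≈ 10.0000×0.3425 ≈ 3.4252.
Margin = 1.96 × 3.4252 ≈ 6.7133
Interval: (56.2867, 69.7133)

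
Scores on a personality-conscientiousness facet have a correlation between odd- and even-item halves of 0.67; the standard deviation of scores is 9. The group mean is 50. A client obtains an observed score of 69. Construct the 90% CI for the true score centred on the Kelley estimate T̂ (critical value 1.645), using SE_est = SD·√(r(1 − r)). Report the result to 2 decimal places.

r_full = 2·0.67 / (1 + 0.67) ≈ 0.8024
T̂ = r·X + (1 − r)·M = 0.8024*69 + 0.1976*50 ≈ 55.3653 + 9.8802 ≈ 65.2455
SE_est = SD * √(r(1 − r)) = 9.0000 * √0.1586 ≈ 9.0000 * 0.3982 ≈ 3.5837
CI = 65.2455 ± 1.645 * 3.5837 → [59.3503, 71.1407]

[59.35, 71.14]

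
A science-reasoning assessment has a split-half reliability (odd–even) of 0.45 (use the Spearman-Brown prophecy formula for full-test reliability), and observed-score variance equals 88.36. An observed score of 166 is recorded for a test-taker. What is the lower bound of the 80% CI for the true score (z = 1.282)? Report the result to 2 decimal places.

σ = 88.36^(1/2) = 9.4000
Full-length reliability (Spearman-Brown) = 2(0.45)/(1+0.45) ≃ 0.6207
SEM = 9.4000 · √(1 − 0.6207) = 9.4000 · √0.3793 ≃ 9.4000 · 0.6159 ≃ 5.7893
Half-width = 1.282·5.7893 ≃ 7.4219
Lower bound: 166 − 7.4219 = 158.5781

158.58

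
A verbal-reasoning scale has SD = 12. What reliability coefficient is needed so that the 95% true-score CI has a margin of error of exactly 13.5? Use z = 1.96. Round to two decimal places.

Required SEM = 13.5 / 1.96 ≃ 6.888
r = 1 − (SEM / SD)² = 1 − (6.888 / 12)² ≃ 1 − 0.329 ≃ 0.671

0.67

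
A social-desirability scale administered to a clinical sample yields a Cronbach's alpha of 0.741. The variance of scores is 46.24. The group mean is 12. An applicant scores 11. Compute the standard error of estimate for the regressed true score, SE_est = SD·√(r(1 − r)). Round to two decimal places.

2.98

SD = √46.24 = 6.8000
SE_est = 6.8000·√(0.7410·0.2590) ≈ 2.9790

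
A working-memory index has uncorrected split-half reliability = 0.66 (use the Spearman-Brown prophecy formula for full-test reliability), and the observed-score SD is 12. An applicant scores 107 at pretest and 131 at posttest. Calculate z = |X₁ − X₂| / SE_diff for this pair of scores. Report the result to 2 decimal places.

Spearman-Brown: r = 2(0.66) / (1 + 0.66) = 1.32000 / 1.66000 ≈ 0.79518
SEM = 12.00000 · √(1 − 0.79518) = 12.00000 · √0.20482 ≈ 12.00000 · 0.45257 ≈ 5.43084
SE_diff = SEM · √2 ≈ 5.43084 · 1.41421 ≈ 7.68036
z = 24 / 7.68036 ≈ 3.12485

3.12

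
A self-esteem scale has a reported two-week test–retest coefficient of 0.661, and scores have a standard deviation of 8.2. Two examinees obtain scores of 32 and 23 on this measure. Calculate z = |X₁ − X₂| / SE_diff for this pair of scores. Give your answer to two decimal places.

1.33

SEM = 8.200 · √(1 − 0.661) = 8.200 · √0.339 ≈ 8.200 · 0.582 ≈ 4.774
SE_diff = SEM · √2 ≈ 4.774 · 1.414 ≈ 6.752
z = |32 − 23| / 6.752 = 9 / 6.752 ≈ 1.333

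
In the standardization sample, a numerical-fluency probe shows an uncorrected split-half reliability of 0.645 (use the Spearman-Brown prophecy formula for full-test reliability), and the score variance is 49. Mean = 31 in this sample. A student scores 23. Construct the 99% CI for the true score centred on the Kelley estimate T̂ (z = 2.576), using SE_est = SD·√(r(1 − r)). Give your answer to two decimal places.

σ = 49^(1/2) = 7.0000
r_full = 2·0.645 / (1 + 0.645) ≈ 0.7842
T̂ = 0.7842(23) + 0.2158(31) ≈ 24.7264
SE_est = 7.0000*√(0.7842*0.2158) ≈ 2.8797
CI = 24.7264 ± 2.576 * 2.8797 → [17.3084, 32.1444]

[17.31, 32.14]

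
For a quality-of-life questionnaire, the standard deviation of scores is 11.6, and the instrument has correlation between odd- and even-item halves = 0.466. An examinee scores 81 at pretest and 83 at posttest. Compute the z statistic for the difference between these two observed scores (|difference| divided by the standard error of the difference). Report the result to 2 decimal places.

Spearman-Brown: r = 2(0.466) / (1 + 0.466) = 0.9320 / 1.4660 ≈ 0.6357
SEM = 11.6000*√(1 − 0.6357) ≈ 7.0010
SE_diff = SEM * √2 ≈ 7.0010 * 1.4142 ≈ 9.9009
z = 2 / 9.9009 ≈ 0.2020

0.20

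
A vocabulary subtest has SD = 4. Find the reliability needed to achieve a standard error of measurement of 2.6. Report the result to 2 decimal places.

Required reliability = 1 − (SEM/SD)² = 1 − 0.423 ≈ 0.577

0.58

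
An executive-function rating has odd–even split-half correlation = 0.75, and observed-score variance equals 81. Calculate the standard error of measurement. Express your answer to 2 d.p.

3.40

SD = √81 = 9.0000
r_full = 2·0.75 / (1 + 0.75) ≈ 0.8571
The standard error of measurement is 9.0000·√(1 − 0.8571) ≈ 9.0000·0.3780 ≈ 3.4017.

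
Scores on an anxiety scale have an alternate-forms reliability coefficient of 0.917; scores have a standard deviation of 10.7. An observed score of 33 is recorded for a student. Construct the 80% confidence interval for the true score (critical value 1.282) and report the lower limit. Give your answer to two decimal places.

29.05

SEM = 10.700×√(1 − 0.917) ≃ 3.083
Half-width = 1.282×3.083 ≃ 3.952
Lower limit = 33 − 3.952 ≃ 29.048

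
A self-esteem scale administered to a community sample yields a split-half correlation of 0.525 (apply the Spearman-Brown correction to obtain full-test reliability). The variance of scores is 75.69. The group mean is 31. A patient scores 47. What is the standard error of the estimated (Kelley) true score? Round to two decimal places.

SD = √75.69 = 8.70000
Spearman-Brown: r = 2(0.525) / (1 + 0.525) = 1.05000 / 1.52500 ≃ 0.68852
SE_est = SD · √(r(1 − r)) = 8.70000 · √0.21446 ≃ 8.70000 · 0.46310 ≃ 4.02894

4.03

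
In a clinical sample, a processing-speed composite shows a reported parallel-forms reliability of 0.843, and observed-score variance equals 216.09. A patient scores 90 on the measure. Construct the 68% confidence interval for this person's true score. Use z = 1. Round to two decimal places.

[84.18, 95.82]

SD = √216.09 = 14.7000
SEM = 14.7000×√(1 − 0.8430) ≃ 5.8246
1 × SEM ≃ 5.8246
CI = 90 ± 5.8246 → [84.1754, 95.8246]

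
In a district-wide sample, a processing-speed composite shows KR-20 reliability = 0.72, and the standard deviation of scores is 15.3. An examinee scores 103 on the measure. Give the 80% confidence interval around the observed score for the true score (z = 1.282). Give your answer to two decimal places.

[92.62, 113.38]

SEM = 15.300 × √(1 − 0.720) = 15.300 × √0.280 ≃ 15.300 × 0.529 ≃ 8.096
Half-width = 1.282×8.096 ≃ 10.379
80% CI: 103 ± 10.379 = [92.621, 113.379]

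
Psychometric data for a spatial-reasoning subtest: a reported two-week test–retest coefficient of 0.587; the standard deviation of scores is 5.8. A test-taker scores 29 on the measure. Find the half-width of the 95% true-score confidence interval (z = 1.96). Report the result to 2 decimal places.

The standard error of measurement is 5.8000×√(1 − 0.5870) ≈ 5.8000×0.6427 ≈ 3.7274.
Half-width = 1.96×3.7274 ≈ 7.3057

7.31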